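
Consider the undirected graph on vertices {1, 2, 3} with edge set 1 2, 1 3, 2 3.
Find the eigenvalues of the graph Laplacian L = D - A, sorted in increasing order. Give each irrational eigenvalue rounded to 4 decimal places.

[0, 3, 3]

Each diagonal entry of L is the vertex degree and each off-diagonal entry is -1 where an edge is present, 0 otherwise; in the order [1, 2, 3] the diagonal is [2, 2, 2]. L is symmetric positive semidefinite, so every eigenvalue is real and nonnegative. The single zero eigenvalue shows the graph is connected. The largest eigenvalue, 3, is at most the vertex count 3. The eigenvalues sum to 6, which equals trace(L) = 2|E|.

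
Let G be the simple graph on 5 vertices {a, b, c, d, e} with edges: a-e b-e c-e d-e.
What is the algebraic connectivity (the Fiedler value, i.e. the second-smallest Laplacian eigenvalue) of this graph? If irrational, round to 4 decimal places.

1

With the vertex order [a, b, c, d, e], the degrees are [1, 1, 1, 1, 4], giving D = diag(1, 1, 1, 1, 4) and L = D - A. Computing the eigenvalues of L and sorting gives [0, 1, 1, 1, 5]. The Fiedler value lambda_2 = 1 is strictly positive, so the graph is connected. By the matrix-tree theorem the graph has (1/5) * product of the nonzero eigenvalues = 1 spanning tree. The eigenvalues sum to 8, which equals trace(L) = 2|E|.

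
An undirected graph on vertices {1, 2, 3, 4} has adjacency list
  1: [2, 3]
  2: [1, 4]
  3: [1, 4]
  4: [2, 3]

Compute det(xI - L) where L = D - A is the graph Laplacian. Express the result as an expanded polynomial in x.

Each diagonal entry of L is the vertex degree and each off-diagonal entry is -1 where an edge is present, 0 otherwise; in the order [1, 2, 3, 4] the diagonal is [2, 2, 2, 2]. The eigenvalues of L are [0, 2, 2, 4]; the characteristic polynomial is the product of (x - lambda_i), which multiplies out to x^4 - 8x^3 + 20x^2 - 16x. Since p(0) = det(-L) = 0, x divides p(x).

x^4 - 8x^3 + 20x^2 - 16x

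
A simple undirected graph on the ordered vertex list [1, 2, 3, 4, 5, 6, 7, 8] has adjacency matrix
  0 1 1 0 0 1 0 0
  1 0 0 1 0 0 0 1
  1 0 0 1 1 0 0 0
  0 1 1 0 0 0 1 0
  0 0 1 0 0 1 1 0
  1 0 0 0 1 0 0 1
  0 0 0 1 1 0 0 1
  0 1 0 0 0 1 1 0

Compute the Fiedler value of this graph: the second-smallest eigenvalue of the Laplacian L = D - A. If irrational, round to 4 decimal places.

2

Each diagonal entry of L is the vertex degree and each off-diagonal entry is -1 where an edge is present, 0 otherwise; in the order [1, 2, 3, 4, 5, 6, 7, 8] the diagonal is [3, 3, 3, 3, 3, 3, 3, 3]. The sorted Laplacian eigenvalues are [0, 2, 2, 2, 4, 4, 4, 6]; the algebraic connectivity is the second entry, 2. The largest eigenvalue, 6, is at most the vertex count 8. There is one zero in the spectrum, matching the 1 component.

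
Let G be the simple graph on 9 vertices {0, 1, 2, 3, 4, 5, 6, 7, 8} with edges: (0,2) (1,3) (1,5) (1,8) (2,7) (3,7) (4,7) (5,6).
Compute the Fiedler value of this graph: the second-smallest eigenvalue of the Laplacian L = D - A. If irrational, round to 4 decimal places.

0.1729

Each diagonal entry of L is the vertex degree and each off-diagonal entry is -1 where an edge is present, 0 otherwise; in the order [0, 1, 2, 3, 4, 5, 6, 7, 8] the diagonal is [1, 3, 2, 2, 1, 2, 1, 3, 1]. The sorted Laplacian eigenvalues are [0, 0.1729, 0.5587, 0.6617, 1.4331, 2.2091, 2.4851, 3.9563, 4.5231]; the algebraic connectivity is the second entry, 0.1729. The eigenvalues sum to 16, which equals trace(L) = 2|E|.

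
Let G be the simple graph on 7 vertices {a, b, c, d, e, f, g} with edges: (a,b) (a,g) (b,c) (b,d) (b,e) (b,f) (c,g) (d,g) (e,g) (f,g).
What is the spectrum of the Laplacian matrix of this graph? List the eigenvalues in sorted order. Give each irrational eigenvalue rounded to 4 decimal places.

With the vertex order [a, b, c, d, e, f, g], the degrees are [2, 5, 2, 2, 2, 2, 5], giving D = diag(2, 5, 2, 2, 2, 2, 5) and L = D - A. L is symmetric positive semidefinite, so every eigenvalue is real and nonnegative. There is one zero in the spectrum, matching the 1 component.

[0, 2, 2, 2, 2, 5, 7]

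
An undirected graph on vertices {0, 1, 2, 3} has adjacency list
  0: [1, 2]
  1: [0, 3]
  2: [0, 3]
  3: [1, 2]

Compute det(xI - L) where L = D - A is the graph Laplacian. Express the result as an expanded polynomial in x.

x^4 - 8x^3 + 20x^2 - 16x

Each diagonal entry of L is the vertex degree and each off-diagonal entry is -1 where an edge is present, 0 otherwise; in the order [0, 1, 2, 3] the diagonal is [2, 2, 2, 2]. Computing det(xI - L) by cofactor expansion (or equivalently via sum-over-permutations) gives x^4 - 8x^3 + 20x^2 - 16x. The constant term is 0 because L is singular (the all-ones vector lies in its kernel).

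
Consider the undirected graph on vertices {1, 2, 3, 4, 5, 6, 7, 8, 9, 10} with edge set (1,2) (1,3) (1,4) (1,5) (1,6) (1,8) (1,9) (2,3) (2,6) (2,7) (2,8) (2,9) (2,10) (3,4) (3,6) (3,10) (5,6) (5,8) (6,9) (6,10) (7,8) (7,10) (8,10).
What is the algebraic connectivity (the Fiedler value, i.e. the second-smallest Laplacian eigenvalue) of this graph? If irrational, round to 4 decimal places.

Each diagonal entry of L is the vertex degree and each off-diagonal entry is -1 where an edge is present, 0 otherwise; in the order [1, 2, 3, 4, 5, 6, 7, 8, 9, 10] the diagonal is [7, 7, 5, 2, 3, 6, 3, 5, 3, 5]. Computing the eigenvalues of L and sorting gives [0, 1.6828, 2.3801, 2.7374, 4.0270, 5.4349, 6.1481, 7.0773, 8.1165, 8.3958]. The Fiedler value lambda_2 = 1.6828 is strictly positive, so the graph is connected. By the matrix-tree theorem the graph has (1/10) * product of the nonzero eigenvalues = 71153 spanning trees.

1.6828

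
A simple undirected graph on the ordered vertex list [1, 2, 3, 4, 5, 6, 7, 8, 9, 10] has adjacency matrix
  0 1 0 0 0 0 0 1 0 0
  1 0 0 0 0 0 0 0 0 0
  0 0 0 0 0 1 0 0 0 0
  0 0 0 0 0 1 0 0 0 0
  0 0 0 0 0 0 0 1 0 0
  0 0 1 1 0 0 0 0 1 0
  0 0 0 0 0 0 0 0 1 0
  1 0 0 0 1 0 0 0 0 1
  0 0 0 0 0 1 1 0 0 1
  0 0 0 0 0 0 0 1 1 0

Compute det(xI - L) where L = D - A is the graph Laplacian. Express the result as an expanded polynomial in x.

With the vertex order [1, 2, 3, 4, 5, 6, 7, 8, 9, 10], the degrees are [2, 1, 1, 1, 1, 3, 1, 3, 3, 2], giving D = diag(2, 1, 1, 1, 1, 3, 1, 3, 3, 2) and L = D - A. L has integer entries, so p(x) = det(xI - L) has integer coefficients. Expanding the determinant yields x^10 - 18x^9 + 133x^8 - 524x^7 + 1200x^6 - 1638x^5 + 1317x^4 - 592x^3 + 131x^2 - 10x. The coefficient of x^9 equals -trace(L) = -18, matching the sum of degrees. There is one zero in the spectrum, matching the 1 component. By the matrix-tree theorem the graph has (1/10) * product of the nonzero eigenvalues = 1 spanning tree.

x^10 - 18x^9 + 133x^8 - 524x^7 + 1200x^6 - 1638x^5 + 1317x^4 - 592x^3 + 131x^2 - 10x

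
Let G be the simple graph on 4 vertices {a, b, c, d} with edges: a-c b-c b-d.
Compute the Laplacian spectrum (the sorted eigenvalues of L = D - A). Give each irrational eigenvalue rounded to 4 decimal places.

[0, 0.5858, 2, 3.4142]

Each diagonal entry of L is the vertex degree and each off-diagonal entry is -1 where an edge is present, 0 otherwise; in the order [a, b, c, d] the diagonal is [1, 2, 2, 1]. L is symmetric positive semidefinite, so every eigenvalue is real and nonnegative. There is one zero in the spectrum, matching the 1 component.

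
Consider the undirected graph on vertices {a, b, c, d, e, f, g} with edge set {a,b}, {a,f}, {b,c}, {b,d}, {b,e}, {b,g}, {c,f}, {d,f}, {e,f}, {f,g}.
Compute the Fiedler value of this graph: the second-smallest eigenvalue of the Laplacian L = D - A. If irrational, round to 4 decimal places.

With the vertex order [a, b, c, d, e, f, g], the degrees are [2, 5, 2, 2, 2, 5, 2], giving D = diag(2, 5, 2, 2, 2, 5, 2) and L = D - A. Computing the eigenvalues of L and sorting gives [0, 2, 2, 2, 2, 5, 7]. The Fiedler value lambda_2 = 2 is strictly positive, so the graph is connected.

2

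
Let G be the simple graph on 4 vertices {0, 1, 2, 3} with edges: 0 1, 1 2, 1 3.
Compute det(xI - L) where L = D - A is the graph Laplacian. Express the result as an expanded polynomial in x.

Reading degrees in the order [0, 1, 2, 3] gives [1, 3, 1, 1]; set D = diag(1, 3, 1, 1) and form L = D - A. The eigenvalues of L are [0, 1, 1, 4]; the characteristic polynomial is the product of (x - lambda_i), which multiplies out to x^4 - 6x^3 + 9x^2 - 4x. Since p(0) = det(-L) = 0, x divides p(x). The largest eigenvalue, 4, is at most the vertex count 4.

x^4 - 6x^3 + 9x^2 - 4x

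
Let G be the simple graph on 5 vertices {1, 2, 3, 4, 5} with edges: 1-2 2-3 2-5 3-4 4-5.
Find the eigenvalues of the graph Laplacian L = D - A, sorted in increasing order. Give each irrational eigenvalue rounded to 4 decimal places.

Reading degrees in the order [1, 2, 3, 4, 5] gives [1, 3, 2, 2, 2]; set D = diag(1, 3, 2, 2, 2) and form L = D - A. The multiplicity of 0 as a Laplacian eigenvalue equals the number of connected components. The largest eigenvalue, 4.4812, is at most the vertex count 5.

[0, 0.8299, 2, 2.6889, 4.4812]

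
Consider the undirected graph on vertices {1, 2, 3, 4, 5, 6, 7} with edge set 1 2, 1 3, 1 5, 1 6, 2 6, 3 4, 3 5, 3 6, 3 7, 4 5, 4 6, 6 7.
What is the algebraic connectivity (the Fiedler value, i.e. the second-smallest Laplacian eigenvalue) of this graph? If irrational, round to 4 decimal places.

1.6872

Reading degrees in the order [1, 2, 3, 4, 5, 6, 7] gives [4, 2, 5, 3, 3, 5, 2]; set D = diag(4, 2, 5, 3, 3, 5, 2) and form L = D - A. Computing the eigenvalues of L and sorting gives [0, 1.6872, 1.9034, 3.4949, 4.5051, 6.0966, 6.3128]. The Fiedler value lambda_2 = 1.6872 is strictly positive, so the graph is connected. The eigenvalues sum to 24, which equals trace(L) = 2|E|. By the matrix-tree theorem the graph has (1/7) * product of the nonzero eigenvalues = 278 spanning trees.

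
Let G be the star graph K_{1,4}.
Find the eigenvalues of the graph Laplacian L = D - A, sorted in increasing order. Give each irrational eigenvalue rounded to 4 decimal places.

[0, 1, 1, 1, 5]

The graph has 5 vertices and degree multiset [4, 1, 1, 1, 1]; D is the diagonal matrix of degrees and L = D - A. Diagonalising L (or applying a numerical eigensolver to the 5x5 matrix) gives the spectrum above. The single zero eigenvalue shows the graph is connected.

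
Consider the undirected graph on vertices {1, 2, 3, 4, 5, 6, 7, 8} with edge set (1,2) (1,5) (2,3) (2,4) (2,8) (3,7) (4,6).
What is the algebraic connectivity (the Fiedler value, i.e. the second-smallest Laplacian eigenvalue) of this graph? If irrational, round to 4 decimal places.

0.3820

With the vertex order [1, 2, 3, 4, 5, 6, 7, 8], the degrees are [2, 4, 2, 2, 1, 1, 1, 1], giving D = diag(2, 4, 2, 2, 1, 1, 1, 1) and L = D - A. The sorted Laplacian eigenvalues are [0, 0.3820, 0.3820, 0.7639, 2, 2.6180, 2.6180, 5.2361]; the algebraic connectivity is the second entry, 0.3820. The eigenvalues sum to 14, which equals trace(L) = 2|E|. There is one zero in the spectrum, matching the 1 component.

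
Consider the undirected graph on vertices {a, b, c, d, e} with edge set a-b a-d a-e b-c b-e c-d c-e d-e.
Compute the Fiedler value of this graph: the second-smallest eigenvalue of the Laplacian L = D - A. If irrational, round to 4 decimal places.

3

Each diagonal entry of L is the vertex degree and each off-diagonal entry is -1 where an edge is present, 0 otherwise; in the order [a, b, c, d, e] the diagonal is [3, 3, 3, 3, 4]. The sorted Laplacian eigenvalues are [0, 3, 3, 5, 5]; the algebraic connectivity is the second entry, 3.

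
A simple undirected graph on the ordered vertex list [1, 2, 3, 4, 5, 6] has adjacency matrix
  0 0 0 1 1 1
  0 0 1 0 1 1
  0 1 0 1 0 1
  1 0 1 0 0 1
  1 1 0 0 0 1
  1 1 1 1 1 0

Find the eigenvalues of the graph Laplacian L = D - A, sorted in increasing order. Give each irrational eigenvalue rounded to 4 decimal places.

Reading degrees in the order [1, 2, 3, 4, 5, 6] gives [3, 3, 3, 3, 3, 5]; set D = diag(3, 3, 3, 3, 3, 5) and form L = D - A. L is symmetric positive semidefinite, so every eigenvalue is real and nonnegative.

[0, 2.3820, 2.3820, 4.6180, 4.6180, 6]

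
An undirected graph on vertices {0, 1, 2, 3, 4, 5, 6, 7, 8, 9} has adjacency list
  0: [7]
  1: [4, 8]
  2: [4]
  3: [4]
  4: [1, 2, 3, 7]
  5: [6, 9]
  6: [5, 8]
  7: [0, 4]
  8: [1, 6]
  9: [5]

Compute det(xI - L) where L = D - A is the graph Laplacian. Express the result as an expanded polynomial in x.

With the vertex order [0, 1, 2, 3, 4, 5, 6, 7, 8, 9], the degrees are [1, 2, 1, 1, 4, 2, 2, 2, 2, 1], giving D = diag(1, 2, 1, 1, 4, 2, 2, 2, 2, 1) and L = D - A. L has integer entries, so p(x) = det(xI - L) has integer coefficients. Expanding the determinant yields x^10 - 18x^9 + 133x^8 - 526x^7 + 1216x^6 - 1684x^5 + 1376x^4 - 626x^3 + 138x^2 - 10x. The constant term is 0 because L is singular (the all-ones vector lies in its kernel).

x^10 - 18x^9 + 133x^8 - 526x^7 + 1216x^6 - 1684x^5 + 1376x^4 - 626x^3 + 138x^2 - 10x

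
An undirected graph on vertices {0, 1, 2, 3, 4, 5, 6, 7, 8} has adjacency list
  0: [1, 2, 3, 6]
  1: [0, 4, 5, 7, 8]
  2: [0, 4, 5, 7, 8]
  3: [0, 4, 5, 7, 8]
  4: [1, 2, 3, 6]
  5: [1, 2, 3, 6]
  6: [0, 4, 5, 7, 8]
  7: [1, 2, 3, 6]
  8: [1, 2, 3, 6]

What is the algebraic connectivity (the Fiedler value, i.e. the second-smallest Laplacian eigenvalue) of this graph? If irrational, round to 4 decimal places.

Reading degrees in the order [0, 1, 2, 3, 4, 5, 6, 7, 8] gives [4, 5, 5, 5, 4, 4, 5, 4, 4]; set D = diag(4, 5, 5, 5, 4, 4, 5, 4, 4) and form L = D - A. The smallest Laplacian eigenvalue is always 0. The next one, lambda_2 = 4, measures how hard the graph is to disconnect: larger values mean better connectivity. By the matrix-tree theorem the graph has (1/9) * product of the nonzero eigenvalues = 32000 spanning trees. There is one zero in the spectrum, matching the 1 component.

4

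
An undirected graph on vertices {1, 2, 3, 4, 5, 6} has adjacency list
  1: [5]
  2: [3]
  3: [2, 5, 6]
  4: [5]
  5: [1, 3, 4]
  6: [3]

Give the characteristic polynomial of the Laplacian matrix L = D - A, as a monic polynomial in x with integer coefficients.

Each diagonal entry of L is the vertex degree and each off-diagonal entry is -1 where an edge is present, 0 otherwise; in the order [1, 2, 3, 4, 5, 6] the diagonal is [1, 1, 3, 1, 3, 1]. Computing det(xI - L) by cofactor expansion (or equivalently via sum-over-permutations) gives x^6 - 10x^5 + 34x^4 - 48x^3 + 29x^2 - 6x. The coefficient of x^5 equals -trace(L) = -10, matching the sum of degrees. By the matrix-tree theorem the graph has (1/6) * product of the nonzero eigenvalues = 1 spanning tree.

x^6 - 10x^5 + 34x^4 - 48x^3 + 29x^2 - 6x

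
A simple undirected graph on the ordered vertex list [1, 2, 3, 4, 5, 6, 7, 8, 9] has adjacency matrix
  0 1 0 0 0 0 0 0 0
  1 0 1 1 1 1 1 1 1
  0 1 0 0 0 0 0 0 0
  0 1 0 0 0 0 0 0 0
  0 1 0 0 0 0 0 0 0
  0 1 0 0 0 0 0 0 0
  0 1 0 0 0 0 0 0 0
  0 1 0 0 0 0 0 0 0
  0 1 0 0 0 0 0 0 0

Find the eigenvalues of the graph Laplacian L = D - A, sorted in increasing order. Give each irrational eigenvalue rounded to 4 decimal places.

[0, 1, 1, 1, 1, 1, 1, 1, 9]

Reading degrees in the order [1, 2, 3, 4, 5, 6, 7, 8, 9] gives [1, 8, 1, 1, 1, 1, 1, 1, 1]; set D = diag(1, 8, 1, 1, 1, 1, 1, 1, 1) and form L = D - A. Since every row of L sums to 0, the all-ones vector is in the kernel and 0 is an eigenvalue. The eigenvalues sum to 16, which equals trace(L) = 2|E|. By the matrix-tree theorem the graph has (1/9) * product of the nonzero eigenvalues = 1 spanning tree.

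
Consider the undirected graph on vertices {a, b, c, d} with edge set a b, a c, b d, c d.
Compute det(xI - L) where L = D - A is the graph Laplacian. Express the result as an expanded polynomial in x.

x^4 - 8x^3 + 20x^2 - 16x

Reading degrees in the order [a, b, c, d] gives [2, 2, 2, 2]; set D = diag(2, 2, 2, 2) and form L = D - A. Computing det(xI - L) by cofactor expansion (or equivalently via sum-over-permutations) gives x^4 - 8x^3 + 20x^2 - 16x. Since p(0) = det(-L) = 0, x divides p(x).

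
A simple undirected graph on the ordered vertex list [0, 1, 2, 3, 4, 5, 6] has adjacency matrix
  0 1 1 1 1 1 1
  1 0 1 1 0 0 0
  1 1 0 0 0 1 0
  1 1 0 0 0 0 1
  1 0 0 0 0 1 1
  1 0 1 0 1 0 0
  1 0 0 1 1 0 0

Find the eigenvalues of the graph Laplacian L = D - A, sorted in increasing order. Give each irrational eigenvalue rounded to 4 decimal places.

Each diagonal entry of L is the vertex degree and each off-diagonal entry is -1 where an edge is present, 0 otherwise; in the order [0, 1, 2, 3, 4, 5, 6] the diagonal is [6, 3, 3, 3, 3, 3, 3]. Diagonalising L (or applying a numerical eigensolver to the 7x7 matrix) gives the spectrum above. By the matrix-tree theorem the graph has (1/7) * product of the nonzero eigenvalues = 320 spanning trees. The largest eigenvalue, 7, is at most the vertex count 7.

[0, 2, 2, 4, 4, 5, 7]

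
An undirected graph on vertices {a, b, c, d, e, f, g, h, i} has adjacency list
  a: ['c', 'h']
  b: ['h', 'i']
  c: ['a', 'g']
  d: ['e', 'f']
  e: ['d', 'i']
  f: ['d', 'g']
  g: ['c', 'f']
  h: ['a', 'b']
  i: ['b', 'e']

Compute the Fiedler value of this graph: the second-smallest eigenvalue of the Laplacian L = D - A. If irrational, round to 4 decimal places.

0.4679

Reading degrees in the order [a, b, c, d, e, f, g, h, i] gives [2, 2, 2, 2, 2, 2, 2, 2, 2]; set D = diag(2, 2, 2, 2, 2, 2, 2, 2, 2) and form L = D - A. Computing the eigenvalues of L and sorting gives [0, 0.4679, 0.4679, 1.6527, 1.6527, 3, 3, 3.8794, 3.8794]. The Fiedler value lambda_2 = 0.4679 is strictly positive, so the graph is connected. By the matrix-tree theorem the graph has (1/9) * product of the nonzero eigenvalues = 9 spanning trees.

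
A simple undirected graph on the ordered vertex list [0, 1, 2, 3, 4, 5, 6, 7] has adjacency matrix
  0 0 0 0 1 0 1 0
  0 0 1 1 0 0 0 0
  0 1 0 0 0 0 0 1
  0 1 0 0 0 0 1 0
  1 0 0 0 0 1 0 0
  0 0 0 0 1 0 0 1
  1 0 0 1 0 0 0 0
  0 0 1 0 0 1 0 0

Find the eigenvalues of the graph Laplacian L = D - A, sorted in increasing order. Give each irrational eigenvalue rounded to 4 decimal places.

[0, 0.5858, 0.5858, 2, 2, 3.4142, 3.4142, 4]

Each diagonal entry of L is the vertex degree and each off-diagonal entry is -1 where an edge is present, 0 otherwise; in the order [0, 1, 2, 3, 4, 5, 6, 7] the diagonal is [2, 2, 2, 2, 2, 2, 2, 2]. Since every row of L sums to 0, the all-ones vector is in the kernel and 0 is an eigenvalue. The single zero eigenvalue shows the graph is connected. The largest eigenvalue, 4, is at most the vertex count 8.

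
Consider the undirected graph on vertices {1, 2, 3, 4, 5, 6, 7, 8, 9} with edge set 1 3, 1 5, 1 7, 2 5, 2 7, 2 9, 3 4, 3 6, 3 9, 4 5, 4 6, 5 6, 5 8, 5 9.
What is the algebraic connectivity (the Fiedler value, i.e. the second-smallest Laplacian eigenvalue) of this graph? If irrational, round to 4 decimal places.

Reading degrees in the order [1, 2, 3, 4, 5, 6, 7, 8, 9] gives [3, 3, 4, 3, 6, 3, 2, 1, 3]; set D = diag(3, 3, 4, 3, 6, 3, 2, 1, 3) and form L = D - A. Computing the eigenvalues of L and sorting gives [0, 0.9200, 1.2525, 2.2089, 3, 4, 4.1451, 5.0684, 7.4051]. The Fiedler value lambda_2 = 0.9200 is strictly positive, so the graph is connected. The eigenvalues sum to 28, which equals trace(L) = 2|E|.

0.9200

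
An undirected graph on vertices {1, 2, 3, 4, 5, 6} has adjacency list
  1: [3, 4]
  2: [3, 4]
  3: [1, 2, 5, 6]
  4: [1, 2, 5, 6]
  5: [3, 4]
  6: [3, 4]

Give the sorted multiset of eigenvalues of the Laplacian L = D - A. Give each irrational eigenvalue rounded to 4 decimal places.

Each diagonal entry of L is the vertex degree and each off-diagonal entry is -1 where an edge is present, 0 otherwise; in the order [1, 2, 3, 4, 5, 6] the diagonal is [2, 2, 4, 4, 2, 2]. Diagonalising L (or applying a numerical eigensolver to the 6x6 matrix) gives the spectrum above. The eigenvalues sum to 16, which equals trace(L) = 2|E|.

[0, 2, 2, 2, 4, 6]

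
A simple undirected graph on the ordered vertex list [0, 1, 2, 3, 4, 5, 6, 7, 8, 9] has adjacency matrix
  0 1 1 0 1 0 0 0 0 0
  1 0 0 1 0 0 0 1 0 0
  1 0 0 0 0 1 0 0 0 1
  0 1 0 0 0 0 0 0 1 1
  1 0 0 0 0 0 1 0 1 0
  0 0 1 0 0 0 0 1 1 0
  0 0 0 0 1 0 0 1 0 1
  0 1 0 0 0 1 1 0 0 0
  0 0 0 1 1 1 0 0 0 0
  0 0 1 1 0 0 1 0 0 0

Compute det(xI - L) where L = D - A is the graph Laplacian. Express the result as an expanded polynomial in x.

x^10 - 30x^9 + 390x^8 - 2880x^7 + 13305x^6 - 39882x^5 + 77640x^4 - 94800x^3 + 66000x^2 - 20000x

Reading degrees in the order [0, 1, 2, 3, 4, 5, 6, 7, 8, 9] gives [3, 3, 3, 3, 3, 3, 3, 3, 3, 3]; set D = diag(3, 3, 3, 3, 3, 3, 3, 3, 3, 3) and form L = D - A. The eigenvalues of L are [0, 2, 2, 2, 2, 2, 5, 5, 5, 5]; the characteristic polynomial is the product of (x - lambda_i), which multiplies out to x^10 - 30x^9 + 390x^8 - 2880x^7 + 13305x^6 - 39882x^5 + 77640x^4 - 94800x^3 + 66000x^2 - 20000x. The constant term is 0 because L is singular (the all-ones vector lies in its kernel). The eigenvalues sum to 30, which equals trace(L) = 2|E|.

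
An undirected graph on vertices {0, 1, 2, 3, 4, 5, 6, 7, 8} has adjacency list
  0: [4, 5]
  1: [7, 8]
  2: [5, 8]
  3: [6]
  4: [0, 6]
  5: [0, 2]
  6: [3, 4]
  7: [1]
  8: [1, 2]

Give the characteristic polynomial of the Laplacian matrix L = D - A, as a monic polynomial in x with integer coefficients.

Each diagonal entry of L is the vertex degree and each off-diagonal entry is -1 where an edge is present, 0 otherwise; in the order [0, 1, 2, 3, 4, 5, 6, 7, 8] the diagonal is [2, 2, 2, 1, 2, 2, 2, 1, 2]. Computing det(xI - L) by cofactor expansion (or equivalently via sum-over-permutations) gives x^9 - 16x^8 + 105x^7 - 364x^6 + 715x^5 - 792x^4 + 462x^3 - 120x^2 + 9x. The coefficient of x^8 equals -trace(L) = -16, matching the sum of degrees. The largest eigenvalue, 3.8794, is at most the vertex count 9.

x^9 - 16x^8 + 105x^7 - 364x^6 + 715x^5 - 792x^4 + 462x^3 - 120x^2 + 9x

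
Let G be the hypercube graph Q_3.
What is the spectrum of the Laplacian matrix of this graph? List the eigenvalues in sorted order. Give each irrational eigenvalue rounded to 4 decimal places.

The graph has 8 vertices and degree multiset [3, 3, 3, 3, 3, 3, 3, 3]; D is the diagonal matrix of degrees and L = D - A. L is symmetric positive semidefinite, so every eigenvalue is real and nonnegative. The single zero eigenvalue shows the graph is connected. There is one zero in the spectrum, matching the 1 component.

[0, 2, 2, 2, 4, 4, 4, 6]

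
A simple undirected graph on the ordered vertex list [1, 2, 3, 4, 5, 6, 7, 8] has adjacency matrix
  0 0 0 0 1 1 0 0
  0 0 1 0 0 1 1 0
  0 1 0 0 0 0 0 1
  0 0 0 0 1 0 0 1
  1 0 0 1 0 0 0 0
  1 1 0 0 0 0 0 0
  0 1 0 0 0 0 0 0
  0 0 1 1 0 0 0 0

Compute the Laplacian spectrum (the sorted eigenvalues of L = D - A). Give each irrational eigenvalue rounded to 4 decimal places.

[0, 0.4915, 0.7530, 1.3204, 2.4450, 2.8258, 3.8019, 4.3623]

Each diagonal entry of L is the vertex degree and each off-diagonal entry is -1 where an edge is present, 0 otherwise; in the order [1, 2, 3, 4, 5, 6, 7, 8] the diagonal is [2, 3, 2, 2, 2, 2, 1, 2]. L is symmetric positive semidefinite, so every eigenvalue is real and nonnegative. The eigenvalues sum to 16, which equals trace(L) = 2|E|.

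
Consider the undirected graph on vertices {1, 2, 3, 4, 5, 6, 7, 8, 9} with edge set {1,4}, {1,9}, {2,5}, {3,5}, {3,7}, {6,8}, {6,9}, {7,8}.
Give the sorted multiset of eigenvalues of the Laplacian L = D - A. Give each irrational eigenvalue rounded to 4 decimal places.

Each diagonal entry of L is the vertex degree and each off-diagonal entry is -1 where an edge is present, 0 otherwise; in the order [1, 2, 3, 4, 5, 6, 7, 8, 9] the diagonal is [2, 1, 2, 1, 2, 2, 2, 2, 2]. The multiplicity of 0 as a Laplacian eigenvalue equals the number of connected components. The largest eigenvalue, 3.8794, is at most the vertex count 9.

[0, 0.1206, 0.4679, 1, 1.6527, 2.3473, 3, 3.5321, 3.8794]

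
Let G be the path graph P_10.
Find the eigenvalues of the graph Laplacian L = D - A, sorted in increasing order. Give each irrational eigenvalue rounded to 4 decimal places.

[0, 0.0979, 0.3820, 0.8244, 1.3820, 2, 2.6180, 3.1756, 3.6180, 3.9021]

The graph has 10 vertices and degree multiset [2, 2, 2, 2, 2, 2, 2, 2, 1, 1]; D is the diagonal matrix of degrees and L = D - A. L is symmetric positive semidefinite, so every eigenvalue is real and nonnegative.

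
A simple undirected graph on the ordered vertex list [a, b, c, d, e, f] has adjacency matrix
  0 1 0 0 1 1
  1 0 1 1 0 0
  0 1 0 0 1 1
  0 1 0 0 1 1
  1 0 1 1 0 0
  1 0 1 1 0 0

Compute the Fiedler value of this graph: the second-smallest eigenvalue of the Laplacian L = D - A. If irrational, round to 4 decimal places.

Reading degrees in the order [a, b, c, d, e, f] gives [3, 3, 3, 3, 3, 3]; set D = diag(3, 3, 3, 3, 3, 3) and form L = D - A. Computing the eigenvalues of L and sorting gives [0, 3, 3, 3, 3, 6]. The Fiedler value lambda_2 = 3 is strictly positive, so the graph is connected. The largest eigenvalue, 6, is at most the vertex count 6.

3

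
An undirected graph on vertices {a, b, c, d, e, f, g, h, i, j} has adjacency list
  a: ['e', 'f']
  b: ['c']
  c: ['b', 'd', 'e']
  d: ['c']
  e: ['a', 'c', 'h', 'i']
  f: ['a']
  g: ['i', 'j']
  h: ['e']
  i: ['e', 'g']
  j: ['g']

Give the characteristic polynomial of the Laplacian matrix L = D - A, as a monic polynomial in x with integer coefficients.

x^10 - 18x^9 + 132x^8 - 514x^7 + 1160x^6 - 1556x^5 + 1226x^4 - 540x^3 + 119x^2 - 10x

Each diagonal entry of L is the vertex degree and each off-diagonal entry is -1 where an edge is present, 0 otherwise; in the order [a, b, c, d, e, f, g, h, i, j] the diagonal is [2, 1, 3, 1, 4, 1, 2, 1, 2, 1]. Computing det(xI - L) by cofactor expansion (or equivalently via sum-over-permutations) gives x^10 - 18x^9 + 132x^8 - 514x^7 + 1160x^6 - 1556x^5 + 1226x^4 - 540x^3 + 119x^2 - 10x. The coefficient of x^9 equals -trace(L) = -18, matching the sum of degrees. There is one zero in the spectrum, matching the 1 component.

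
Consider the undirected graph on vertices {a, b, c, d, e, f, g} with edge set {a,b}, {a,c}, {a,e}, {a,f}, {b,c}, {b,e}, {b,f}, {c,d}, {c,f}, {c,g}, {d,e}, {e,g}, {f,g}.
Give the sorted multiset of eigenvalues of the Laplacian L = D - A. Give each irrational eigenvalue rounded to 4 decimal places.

Reading degrees in the order [a, b, c, d, e, f, g] gives [4, 4, 5, 2, 4, 4, 3]; set D = diag(4, 4, 5, 2, 4, 4, 3) and form L = D - A. Diagonalising L (or applying a numerical eigensolver to the 7x7 matrix) gives the spectrum above. The single zero eigenvalue shows the graph is connected.

[0, 1.9035, 3, 3.8831, 5, 5.5089, 6.7045]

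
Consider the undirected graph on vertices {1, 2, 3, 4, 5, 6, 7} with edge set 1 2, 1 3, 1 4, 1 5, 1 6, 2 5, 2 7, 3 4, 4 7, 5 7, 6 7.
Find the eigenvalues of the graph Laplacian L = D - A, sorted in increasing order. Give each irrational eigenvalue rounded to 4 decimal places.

[0, 1.4424, 2, 3.3228, 4, 4.6772, 6.5576]

With the vertex order [1, 2, 3, 4, 5, 6, 7], the degrees are [5, 3, 2, 3, 3, 2, 4], giving D = diag(5, 3, 2, 3, 3, 2, 4) and L = D - A. Diagonalising L (or applying a numerical eigensolver to the 7x7 matrix) gives the spectrum above. The single zero eigenvalue shows the graph is connected. There is one zero in the spectrum, matching the 1 component. The eigenvalues sum to 22, which equals trace(L) = 2|E|.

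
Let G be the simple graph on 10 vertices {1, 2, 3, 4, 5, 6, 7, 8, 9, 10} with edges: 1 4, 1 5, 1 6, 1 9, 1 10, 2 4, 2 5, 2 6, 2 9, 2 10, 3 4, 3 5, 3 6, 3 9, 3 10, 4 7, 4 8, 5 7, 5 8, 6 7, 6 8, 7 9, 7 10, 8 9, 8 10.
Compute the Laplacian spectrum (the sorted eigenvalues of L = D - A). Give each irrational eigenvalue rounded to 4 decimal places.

[0, 5, 5, 5, 5, 5, 5, 5, 5, 10]

Reading degrees in the order [1, 2, 3, 4, 5, 6, 7, 8, 9, 10] gives [5, 5, 5, 5, 5, 5, 5, 5, 5, 5]; set D = diag(5, 5, 5, 5, 5, 5, 5, 5, 5, 5) and form L = D - A. L is symmetric positive semidefinite, so every eigenvalue is real and nonnegative. The single zero eigenvalue shows the graph is connected.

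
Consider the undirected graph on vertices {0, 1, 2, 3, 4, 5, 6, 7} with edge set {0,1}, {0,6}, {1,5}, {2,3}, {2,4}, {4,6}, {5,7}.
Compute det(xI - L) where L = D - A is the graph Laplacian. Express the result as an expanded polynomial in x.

With the vertex order [0, 1, 2, 3, 4, 5, 6, 7], the degrees are [2, 2, 2, 1, 2, 2, 2, 1], giving D = diag(2, 2, 2, 1, 2, 2, 2, 1) and L = D - A. Computing det(xI - L) by cofactor expansion (or equivalently via sum-over-permutations) gives x^8 - 14x^7 + 78x^6 - 220x^5 + 330x^4 - 252x^3 + 84x^2 - 8x. Since p(0) = det(-L) = 0, x divides p(x). The eigenvalues sum to 14, which equals trace(L) = 2|E|. The largest eigenvalue, 3.8478, is at most the vertex count 8.

x^8 - 14x^7 + 78x^6 - 220x^5 + 330x^4 - 252x^3 + 84x^2 - 8x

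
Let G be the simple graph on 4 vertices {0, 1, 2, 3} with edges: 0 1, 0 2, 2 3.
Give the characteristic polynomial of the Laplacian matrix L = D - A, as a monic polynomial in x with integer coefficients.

Reading degrees in the order [0, 1, 2, 3] gives [2, 1, 2, 1]; set D = diag(2, 1, 2, 1) and form L = D - A. L has integer entries, so p(x) = det(xI - L) has integer coefficients. Expanding the determinant yields x^4 - 6x^3 + 10x^2 - 4x. The coefficient of x^3 equals -trace(L) = -6, matching the sum of degrees. The eigenvalues sum to 6, which equals trace(L) = 2|E|.

x^4 - 6x^3 + 10x^2 - 4x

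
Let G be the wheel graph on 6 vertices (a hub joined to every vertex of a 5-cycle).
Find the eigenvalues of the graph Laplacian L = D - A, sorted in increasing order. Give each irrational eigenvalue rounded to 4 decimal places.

The graph has 6 vertices and degree multiset [5, 3, 3, 3, 3, 3]; D is the diagonal matrix of degrees and L = D - A. L is symmetric positive semidefinite, so every eigenvalue is real and nonnegative. The single zero eigenvalue shows the graph is connected.

[0, 2.3820, 2.3820, 4.6180, 4.6180, 6]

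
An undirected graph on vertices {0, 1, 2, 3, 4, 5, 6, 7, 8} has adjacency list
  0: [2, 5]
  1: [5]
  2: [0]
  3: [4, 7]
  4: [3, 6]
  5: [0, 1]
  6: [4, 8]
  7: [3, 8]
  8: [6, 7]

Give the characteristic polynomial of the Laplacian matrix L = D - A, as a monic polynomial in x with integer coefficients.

With the vertex order [0, 1, 2, 3, 4, 5, 6, 7, 8], the degrees are [2, 1, 1, 2, 2, 2, 2, 2, 2], giving D = diag(2, 1, 1, 2, 2, 2, 2, 2, 2) and L = D - A. L has integer entries, so p(x) = det(xI - L) has integer coefficients. Expanding the determinant yields x^9 - 16x^8 + 105x^7 - 364x^6 + 715x^5 - 790x^4 + 450x^3 - 100x^2. Since p(0) = det(-L) = 0, x divides p(x).

x^9 - 16x^8 + 105x^7 - 364x^6 + 715x^5 - 790x^4 + 450x^3 - 100x^2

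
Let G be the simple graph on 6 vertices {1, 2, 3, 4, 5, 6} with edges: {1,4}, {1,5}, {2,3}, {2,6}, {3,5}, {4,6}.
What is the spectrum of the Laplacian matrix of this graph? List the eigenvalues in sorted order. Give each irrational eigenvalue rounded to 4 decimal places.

Reading degrees in the order [1, 2, 3, 4, 5, 6] gives [2, 2, 2, 2, 2, 2]; set D = diag(2, 2, 2, 2, 2, 2) and form L = D - A. Since every row of L sums to 0, the all-ones vector is in the kernel and 0 is an eigenvalue. The single zero eigenvalue shows the graph is connected. By the matrix-tree theorem the graph has (1/6) * product of the nonzero eigenvalues = 6 spanning trees.

[0, 1, 1, 3, 3, 4]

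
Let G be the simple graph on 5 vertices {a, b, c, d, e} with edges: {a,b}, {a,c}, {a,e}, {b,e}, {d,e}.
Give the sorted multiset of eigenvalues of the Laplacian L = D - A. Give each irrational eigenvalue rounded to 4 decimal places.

[0, 0.6972, 1.3820, 3.6180, 4.3028]

Reading degrees in the order [a, b, c, d, e] gives [3, 2, 1, 1, 3]; set D = diag(3, 2, 1, 1, 3) and form L = D - A. L is symmetric positive semidefinite, so every eigenvalue is real and nonnegative. The single zero eigenvalue shows the graph is connected.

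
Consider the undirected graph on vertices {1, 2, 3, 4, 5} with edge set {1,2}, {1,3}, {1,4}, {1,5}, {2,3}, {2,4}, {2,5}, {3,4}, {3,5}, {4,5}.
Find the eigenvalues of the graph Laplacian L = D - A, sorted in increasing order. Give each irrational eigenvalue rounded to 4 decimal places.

Each diagonal entry of L is the vertex degree and each off-diagonal entry is -1 where an edge is present, 0 otherwise; in the order [1, 2, 3, 4, 5] the diagonal is [4, 4, 4, 4, 4]. Diagonalising L (or applying a numerical eigensolver to the 5x5 matrix) gives the spectrum above. The single zero eigenvalue shows the graph is connected. The eigenvalues sum to 20, which equals trace(L) = 2|E|. The largest eigenvalue, 5, is at most the vertex count 5.

[0, 5, 5, 5, 5]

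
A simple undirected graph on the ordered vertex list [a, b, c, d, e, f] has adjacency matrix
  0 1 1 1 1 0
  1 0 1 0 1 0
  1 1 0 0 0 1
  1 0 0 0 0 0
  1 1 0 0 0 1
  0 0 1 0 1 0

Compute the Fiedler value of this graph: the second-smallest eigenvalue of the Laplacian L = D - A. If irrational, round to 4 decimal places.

0.8929

With the vertex order [a, b, c, d, e, f], the degrees are [4, 3, 3, 1, 3, 2], giving D = diag(4, 3, 3, 1, 3, 2) and L = D - A. The sorted Laplacian eigenvalues are [0, 0.8929, 2.2123, 3, 4.5262, 5.3686]; the algebraic connectivity is the second entry, 0.8929. By the matrix-tree theorem the graph has (1/6) * product of the nonzero eigenvalues = 24 spanning trees.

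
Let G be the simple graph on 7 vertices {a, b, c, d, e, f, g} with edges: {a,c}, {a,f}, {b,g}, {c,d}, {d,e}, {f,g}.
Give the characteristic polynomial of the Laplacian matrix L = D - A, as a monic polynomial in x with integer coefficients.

x^7 - 12x^6 + 55x^5 - 120x^4 + 126x^3 - 56x^2 + 7x

Reading degrees in the order [a, b, c, d, e, f, g] gives [2, 1, 2, 2, 1, 2, 2]; set D = diag(2, 1, 2, 2, 1, 2, 2) and form L = D - A. Computing det(xI - L) by cofactor expansion (or equivalently via sum-over-permutations) gives x^7 - 12x^6 + 55x^5 - 120x^4 + 126x^3 - 56x^2 + 7x. The coefficient of x^6 equals -trace(L) = -12, matching the sum of degrees. There is one zero in the spectrum, matching the 1 component. The eigenvalues sum to 12, which equals trace(L) = 2|E|.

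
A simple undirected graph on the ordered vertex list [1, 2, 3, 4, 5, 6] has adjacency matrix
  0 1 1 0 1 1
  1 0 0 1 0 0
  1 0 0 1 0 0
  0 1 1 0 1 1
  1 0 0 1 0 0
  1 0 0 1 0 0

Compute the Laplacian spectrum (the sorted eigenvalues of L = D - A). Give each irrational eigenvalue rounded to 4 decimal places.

[0, 2, 2, 2, 4, 6]

With the vertex order [1, 2, 3, 4, 5, 6], the degrees are [4, 2, 2, 4, 2, 2], giving D = diag(4, 2, 2, 4, 2, 2) and L = D - A. Diagonalising L (or applying a numerical eigensolver to the 6x6 matrix) gives the spectrum above. There is one zero in the spectrum, matching the 1 component.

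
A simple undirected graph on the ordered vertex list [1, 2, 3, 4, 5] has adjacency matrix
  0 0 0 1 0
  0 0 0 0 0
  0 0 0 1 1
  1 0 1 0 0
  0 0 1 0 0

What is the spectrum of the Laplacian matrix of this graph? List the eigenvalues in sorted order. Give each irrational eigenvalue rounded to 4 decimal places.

Each diagonal entry of L is the vertex degree and each off-diagonal entry is -1 where an edge is present, 0 otherwise; in the order [1, 2, 3, 4, 5] the diagonal is [1, 0, 2, 2, 1]. Diagonalising L (or applying a numerical eigensolver to the 5x5 matrix) gives the spectrum above. The 2 zero eigenvalues correspond to the 2 connected components. The largest eigenvalue, 3.4142, is at most the vertex count 5. There are 2 zeros in the spectrum, matching the 2 components.

[0, 0, 0.5858, 2, 3.4142]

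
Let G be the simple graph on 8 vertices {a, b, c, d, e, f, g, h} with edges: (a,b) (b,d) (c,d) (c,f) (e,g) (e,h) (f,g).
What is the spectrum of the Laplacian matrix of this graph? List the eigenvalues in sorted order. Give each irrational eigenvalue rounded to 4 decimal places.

[0, 0.1522, 0.5858, 1.2346, 2, 2.7654, 3.4142, 3.8478]

With the vertex order [a, b, c, d, e, f, g, h], the degrees are [1, 2, 2, 2, 2, 2, 2, 1], giving D = diag(1, 2, 2, 2, 2, 2, 2, 1) and L = D - A. Since every row of L sums to 0, the all-ones vector is in the kernel and 0 is an eigenvalue. The single zero eigenvalue shows the graph is connected.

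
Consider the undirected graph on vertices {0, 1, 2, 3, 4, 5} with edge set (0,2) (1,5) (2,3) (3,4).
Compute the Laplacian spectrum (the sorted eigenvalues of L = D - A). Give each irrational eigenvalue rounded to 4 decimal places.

With the vertex order [0, 1, 2, 3, 4, 5], the degrees are [1, 1, 2, 2, 1, 1], giving D = diag(1, 1, 2, 2, 1, 1) and L = D - A. L is symmetric positive semidefinite, so every eigenvalue is real and nonnegative. The 2 zero eigenvalues correspond to the 2 connected components. The eigenvalues sum to 8, which equals trace(L) = 2|E|. There are 2 zeros in the spectrum, matching the 2 components.

[0, 0, 0.5858, 2, 2, 3.4142]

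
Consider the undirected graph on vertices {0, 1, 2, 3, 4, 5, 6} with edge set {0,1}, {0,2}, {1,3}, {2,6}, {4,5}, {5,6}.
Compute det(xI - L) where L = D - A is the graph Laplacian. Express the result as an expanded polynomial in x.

x^7 - 12x^6 + 55x^5 - 120x^4 + 126x^3 - 56x^2 + 7x

Each diagonal entry of L is the vertex degree and each off-diagonal entry is -1 where an edge is present, 0 otherwise; in the order [0, 1, 2, 3, 4, 5, 6] the diagonal is [2, 2, 2, 1, 1, 2, 2]. Computing det(xI - L) by cofactor expansion (or equivalently via sum-over-permutations) gives x^7 - 12x^6 + 55x^5 - 120x^4 + 126x^3 - 56x^2 + 7x. The constant term is 0 because L is singular (the all-ones vector lies in its kernel). By the matrix-tree theorem the graph has (1/7) * product of the nonzero eigenvalues = 1 spanning tree. There is one zero in the spectrum, matching the 1 component.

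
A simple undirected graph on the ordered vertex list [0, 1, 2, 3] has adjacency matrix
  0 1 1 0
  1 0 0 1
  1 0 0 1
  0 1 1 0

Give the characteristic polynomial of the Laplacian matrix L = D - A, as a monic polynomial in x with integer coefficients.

x^4 - 8x^3 + 20x^2 - 16x

Reading degrees in the order [0, 1, 2, 3] gives [2, 2, 2, 2]; set D = diag(2, 2, 2, 2) and form L = D - A. The eigenvalues of L are [0, 2, 2, 4]; the characteristic polynomial is the product of (x - lambda_i), which multiplies out to x^4 - 8x^3 + 20x^2 - 16x. The coefficient of x^3 equals -trace(L) = -8, matching the sum of degrees. By the matrix-tree theorem the graph has (1/4) * product of the nonzero eigenvalues = 4 spanning trees.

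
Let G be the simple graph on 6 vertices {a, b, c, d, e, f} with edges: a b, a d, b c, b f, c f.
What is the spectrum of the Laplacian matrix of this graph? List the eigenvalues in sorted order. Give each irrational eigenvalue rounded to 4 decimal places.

[0, 0, 0.5188, 2.3111, 3, 4.1701]

With the vertex order [a, b, c, d, e, f], the degrees are [2, 3, 2, 1, 0, 2], giving D = diag(2, 3, 2, 1, 0, 2) and L = D - A. Diagonalising L (or applying a numerical eigensolver to the 6x6 matrix) gives the spectrum above. The 2 zero eigenvalues correspond to the 2 connected components.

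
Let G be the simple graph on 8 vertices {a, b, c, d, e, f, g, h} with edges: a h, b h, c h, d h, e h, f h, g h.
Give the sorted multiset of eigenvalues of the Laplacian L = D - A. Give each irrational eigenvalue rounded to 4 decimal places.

With the vertex order [a, b, c, d, e, f, g, h], the degrees are [1, 1, 1, 1, 1, 1, 1, 7], giving D = diag(1, 1, 1, 1, 1, 1, 1, 7) and L = D - A. Diagonalising L (or applying a numerical eigensolver to the 8x8 matrix) gives the spectrum above. The single zero eigenvalue shows the graph is connected. The eigenvalues sum to 14, which equals trace(L) = 2|E|.

[0, 1, 1, 1, 1, 1, 1, 8]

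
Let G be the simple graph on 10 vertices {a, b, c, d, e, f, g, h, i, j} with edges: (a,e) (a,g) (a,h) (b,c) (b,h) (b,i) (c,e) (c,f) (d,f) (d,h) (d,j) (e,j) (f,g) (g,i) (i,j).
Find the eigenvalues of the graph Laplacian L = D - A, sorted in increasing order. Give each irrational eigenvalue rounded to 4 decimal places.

Reading degrees in the order [a, b, c, d, e, f, g, h, i, j] gives [3, 3, 3, 3, 3, 3, 3, 3, 3, 3]; set D = diag(3, 3, 3, 3, 3, 3, 3, 3, 3, 3) and form L = D - A. Diagonalising L (or applying a numerical eigensolver to the 10x10 matrix) gives the spectrum above. There is one zero in the spectrum, matching the 1 component. The largest eigenvalue, 5, is at most the vertex count 10.

[0, 2, 2, 2, 2, 2, 5, 5, 5, 5]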